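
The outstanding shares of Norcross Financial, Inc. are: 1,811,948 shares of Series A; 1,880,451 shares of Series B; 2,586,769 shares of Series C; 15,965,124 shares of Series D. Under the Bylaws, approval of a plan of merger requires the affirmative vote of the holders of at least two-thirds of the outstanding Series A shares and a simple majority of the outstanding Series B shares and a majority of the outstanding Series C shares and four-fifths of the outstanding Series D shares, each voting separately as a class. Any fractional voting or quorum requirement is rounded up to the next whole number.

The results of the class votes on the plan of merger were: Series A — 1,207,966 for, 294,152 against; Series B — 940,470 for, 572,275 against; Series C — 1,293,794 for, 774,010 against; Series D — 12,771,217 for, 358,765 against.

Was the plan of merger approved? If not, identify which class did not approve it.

Not approved — the Series D shares did not give the required vote.

Series A: 2/3 of 1811948 = 1207965.33, rounded up to 1207966; 1,207,966 required, 1,207,966 in favor — approved.
Series B: a majority of 1880451 is 940226; 940,226 required, 940,470 in favor — approved.
Series C: a majority of 2586769 is 1293385; 1,293,385 required, 1,293,794 in favor — approved.
Series D: 4/5 of 15965124 = 12772099.20, rounded up to 12772100; 12,772,100 required, 12,771,217 in favor — not approved.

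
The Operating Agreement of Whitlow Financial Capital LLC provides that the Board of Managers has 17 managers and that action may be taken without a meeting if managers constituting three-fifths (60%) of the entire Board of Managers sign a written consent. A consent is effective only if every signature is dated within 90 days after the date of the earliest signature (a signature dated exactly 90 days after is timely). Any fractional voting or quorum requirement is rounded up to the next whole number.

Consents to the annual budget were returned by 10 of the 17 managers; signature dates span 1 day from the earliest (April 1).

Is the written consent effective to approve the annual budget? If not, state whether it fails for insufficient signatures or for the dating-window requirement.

Signatures required: three-fifths (60%) of 17 — 3/5 of 17 = 10.20, rounded up to 11, so 11 needed; 10 signed. Insufficient.
Dating window: the latest signature is 1 day after the earliest; the limit is 90 days. Within the window.

Not effective — insufficient signatures.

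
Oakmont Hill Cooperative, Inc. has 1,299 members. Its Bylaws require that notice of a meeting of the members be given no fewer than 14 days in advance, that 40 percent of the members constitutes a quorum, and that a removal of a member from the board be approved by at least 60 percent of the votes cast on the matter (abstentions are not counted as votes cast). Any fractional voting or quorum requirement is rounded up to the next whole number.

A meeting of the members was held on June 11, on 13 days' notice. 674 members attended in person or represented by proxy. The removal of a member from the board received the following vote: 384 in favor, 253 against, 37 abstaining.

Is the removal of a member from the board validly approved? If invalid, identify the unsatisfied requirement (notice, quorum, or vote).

Invalid — notice requirement not satisfied.

Notice: 13 days given; 14 required. Not satisfied.
Quorum: 40% of 1,299 = 519.60, rounded up to 520; 674 present. Satisfied.
Vote: requires three-fifths of the votes cast (674 − 37 abstaining = 637); 3/5 of 637 = 382.20, rounded up to 383, so 383 needed; 384 in favor. Satisfied.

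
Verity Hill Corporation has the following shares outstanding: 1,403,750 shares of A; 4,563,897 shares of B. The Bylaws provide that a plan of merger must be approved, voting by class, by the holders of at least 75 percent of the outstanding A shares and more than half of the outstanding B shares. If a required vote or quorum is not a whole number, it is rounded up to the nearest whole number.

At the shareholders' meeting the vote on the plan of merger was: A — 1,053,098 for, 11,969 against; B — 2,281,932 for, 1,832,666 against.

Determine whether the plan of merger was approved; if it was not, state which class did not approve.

Not approved — the B shares did not give the required vote.

A: 3/4 of 1403750 = 1052812.50, rounded up to 1052813; 1,052,813 required, 1,053,098 in favor — approved.
B: a majority of 4563897 is 2281949; 2,281,949 required, 2,281,932 in favor — not approved.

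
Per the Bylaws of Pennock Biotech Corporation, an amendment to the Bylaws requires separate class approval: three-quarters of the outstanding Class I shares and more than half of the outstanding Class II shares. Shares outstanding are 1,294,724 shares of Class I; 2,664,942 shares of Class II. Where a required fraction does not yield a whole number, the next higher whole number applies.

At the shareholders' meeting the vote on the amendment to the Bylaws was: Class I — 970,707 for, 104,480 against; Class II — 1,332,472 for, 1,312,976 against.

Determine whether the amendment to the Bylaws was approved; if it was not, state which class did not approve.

Class I: 3/4 of 1294724 = 971043; 971,043 required, 970,707 in favor — not approved.
Class II: a majority of 2664942 is 1332472; 1,332,472 required, 1,332,472 in favor — approved.

Not approved — the Class I shares did not give the required vote.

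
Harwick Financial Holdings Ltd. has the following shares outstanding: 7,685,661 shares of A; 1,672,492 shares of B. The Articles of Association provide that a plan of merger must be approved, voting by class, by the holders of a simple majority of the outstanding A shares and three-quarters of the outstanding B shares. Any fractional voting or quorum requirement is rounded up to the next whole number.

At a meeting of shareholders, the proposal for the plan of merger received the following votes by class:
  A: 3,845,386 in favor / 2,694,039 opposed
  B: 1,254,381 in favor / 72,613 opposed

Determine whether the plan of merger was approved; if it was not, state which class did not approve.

Approved — every class gave the required vote.

A: a majority of 7685661 is 3842831; 3,842,831 required, 3,845,386 in favor — approved.
B: 3/4 of 1672492 = 1254369; 1,254,369 required, 1,254,381 in favor — approved.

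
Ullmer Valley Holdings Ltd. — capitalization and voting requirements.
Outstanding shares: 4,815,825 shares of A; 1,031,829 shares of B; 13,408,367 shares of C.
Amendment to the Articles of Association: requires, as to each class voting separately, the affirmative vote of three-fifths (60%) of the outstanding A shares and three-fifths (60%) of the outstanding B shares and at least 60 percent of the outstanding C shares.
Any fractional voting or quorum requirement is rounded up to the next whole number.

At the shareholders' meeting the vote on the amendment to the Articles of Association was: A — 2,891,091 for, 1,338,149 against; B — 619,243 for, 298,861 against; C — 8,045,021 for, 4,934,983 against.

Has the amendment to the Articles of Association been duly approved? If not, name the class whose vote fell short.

A: 3/5 of 4815825 = 2889495; 2,889,495 required, 2,891,091 in favor — approved.
B: 3/5 of 1031829 = 619097.40, rounded up to 619098; 619,098 required, 619,243 in favor — approved.
C: 3/5 of 13408367 = 8045020.20, rounded up to 8045021; 8,045,021 required, 8,045,021 in favor — approved.

Approved — every class gave the required vote.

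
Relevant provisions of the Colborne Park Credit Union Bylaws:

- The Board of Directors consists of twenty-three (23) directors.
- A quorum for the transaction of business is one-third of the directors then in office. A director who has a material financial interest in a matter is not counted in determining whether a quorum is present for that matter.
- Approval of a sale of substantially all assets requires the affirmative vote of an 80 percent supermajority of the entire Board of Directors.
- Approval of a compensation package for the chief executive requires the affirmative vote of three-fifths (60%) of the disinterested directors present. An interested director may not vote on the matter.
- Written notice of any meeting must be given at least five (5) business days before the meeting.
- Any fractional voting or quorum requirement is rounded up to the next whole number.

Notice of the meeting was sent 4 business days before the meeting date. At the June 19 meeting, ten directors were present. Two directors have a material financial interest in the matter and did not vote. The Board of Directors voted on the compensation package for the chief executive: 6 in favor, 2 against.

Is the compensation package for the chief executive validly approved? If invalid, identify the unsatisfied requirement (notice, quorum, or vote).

Invalid — notice requirement not satisfied.

Notice: 4 business days given; 5 required (4 < 5). Not satisfied.
Quorum: 10 present, but the 2 interested directors do not count, leaving 8. Quorum is 8. Satisfied.
Vote: the compensation package for the chief executive requires three-fifths of the disinterested directors present (10 − 2 = 8). 3/5 of 8 = 4.80, rounded up to 5, so 5 affirmative votes are needed; 6 voted in favor. Satisfied.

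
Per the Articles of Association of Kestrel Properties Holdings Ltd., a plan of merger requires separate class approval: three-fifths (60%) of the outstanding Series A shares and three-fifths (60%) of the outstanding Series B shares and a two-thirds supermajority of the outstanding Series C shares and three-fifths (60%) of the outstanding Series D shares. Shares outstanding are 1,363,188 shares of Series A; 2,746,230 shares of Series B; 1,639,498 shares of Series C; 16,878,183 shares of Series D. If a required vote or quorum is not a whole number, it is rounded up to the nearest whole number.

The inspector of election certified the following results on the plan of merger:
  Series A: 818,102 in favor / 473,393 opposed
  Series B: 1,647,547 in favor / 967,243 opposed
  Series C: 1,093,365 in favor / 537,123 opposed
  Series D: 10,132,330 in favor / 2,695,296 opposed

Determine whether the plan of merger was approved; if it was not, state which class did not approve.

Not approved — the Series B shares did not give the required vote.

Series A: 3/5 of 1363188 = 817912.80, rounded up to 817913; 817,913 required, 818,102 in favor — approved.
Series B: 3/5 of 2746230 = 1647738; 1,647,738 required, 1,647,547 in favor — not approved.
Series C: 2/3 of 1639498 = 1092998.67, rounded up to 1092999; 1,092,999 required, 1,093,365 in favor — approved.
Series D: 3/5 of 16878183 = 10126909.80, rounded up to 10126910; 10,126,910 required, 10,132,330 in favor — approved.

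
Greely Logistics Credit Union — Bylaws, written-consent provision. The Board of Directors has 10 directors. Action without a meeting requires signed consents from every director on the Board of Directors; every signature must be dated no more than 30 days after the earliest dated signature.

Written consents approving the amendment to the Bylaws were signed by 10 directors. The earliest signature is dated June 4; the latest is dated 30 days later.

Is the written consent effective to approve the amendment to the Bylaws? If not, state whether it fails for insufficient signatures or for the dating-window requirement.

Effective — both the signature and dating-window requirements are satisfied.

Signatures required: every one of 10 — unanimous means all 10, so 10 needed; 10 signed. Sufficient.
Dating window: the latest signature is 30 days after the earliest; the limit is 30 days. Within the window.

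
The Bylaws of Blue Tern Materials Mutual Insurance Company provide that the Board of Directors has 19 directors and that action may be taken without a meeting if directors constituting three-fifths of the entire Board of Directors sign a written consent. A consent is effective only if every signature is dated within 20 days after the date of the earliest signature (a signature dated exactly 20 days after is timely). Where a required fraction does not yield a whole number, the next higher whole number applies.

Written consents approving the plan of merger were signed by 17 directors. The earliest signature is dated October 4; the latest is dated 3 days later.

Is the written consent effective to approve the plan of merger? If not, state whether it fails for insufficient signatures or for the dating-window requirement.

Signatures required: three-fifths of 19 — 3/5 of 19 = 11.40, rounded up to 12, so 12 needed; 17 signed. Sufficient.
Dating window: the latest signature is 3 days after the earliest; the limit is 20 days. Within the window.

Effective — both the signature and dating-window requirements are satisfied.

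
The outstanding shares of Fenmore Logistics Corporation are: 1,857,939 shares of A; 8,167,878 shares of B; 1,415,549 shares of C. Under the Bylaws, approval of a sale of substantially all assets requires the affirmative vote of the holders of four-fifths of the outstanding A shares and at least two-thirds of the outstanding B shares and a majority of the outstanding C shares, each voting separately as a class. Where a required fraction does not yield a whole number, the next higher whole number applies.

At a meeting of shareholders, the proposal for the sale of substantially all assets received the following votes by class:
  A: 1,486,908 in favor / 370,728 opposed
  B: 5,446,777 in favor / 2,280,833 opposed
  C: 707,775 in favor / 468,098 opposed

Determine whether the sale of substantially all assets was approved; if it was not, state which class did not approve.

A: 4/5 of 1857939 = 1486351.20, rounded up to 1486352; 1,486,352 required, 1,486,908 in favor — approved.
B: 2/3 of 8167878 = 5445252; 5,445,252 required, 5,446,777 in favor — approved.
C: a majority of 1415549 is 707775; 707,775 required, 707,775 in favor — approved.

Approved — every class gave the required vote.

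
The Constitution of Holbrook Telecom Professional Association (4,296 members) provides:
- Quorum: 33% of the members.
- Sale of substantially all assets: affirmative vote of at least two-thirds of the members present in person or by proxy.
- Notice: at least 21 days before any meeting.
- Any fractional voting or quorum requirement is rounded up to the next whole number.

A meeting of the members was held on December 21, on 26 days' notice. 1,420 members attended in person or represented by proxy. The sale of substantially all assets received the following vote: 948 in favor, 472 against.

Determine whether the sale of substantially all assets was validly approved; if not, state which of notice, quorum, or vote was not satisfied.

Valid — all requirements satisfied.

Notice: 26 days given; 21 required. Satisfied.
Quorum: 33% of 4,296 = 1,417.68, rounded up to 1,418; 1,420 present. Satisfied.
Vote: requires two-thirds of those present (1,420); 2/3 of 1420 = 946.67, rounded up to 947, so 947 needed; 948 in favor. Satisfied.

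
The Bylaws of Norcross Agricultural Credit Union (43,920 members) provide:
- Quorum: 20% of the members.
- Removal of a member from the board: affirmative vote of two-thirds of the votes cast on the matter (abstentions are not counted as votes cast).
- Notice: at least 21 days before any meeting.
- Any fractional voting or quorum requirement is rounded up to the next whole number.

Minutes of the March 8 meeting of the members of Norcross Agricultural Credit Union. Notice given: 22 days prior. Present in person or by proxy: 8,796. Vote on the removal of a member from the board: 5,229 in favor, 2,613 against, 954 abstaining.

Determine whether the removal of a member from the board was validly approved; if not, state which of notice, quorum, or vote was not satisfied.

Valid — all requirements satisfied.

Notice: 22 days given; 21 required. Satisfied.
Quorum: 20% of 43,920 = 8,784; 8,796 present. Satisfied.
Vote: requires two-thirds of the votes cast (8,796 − 954 abstaining = 7,842); 2/3 of 7842 = 5228, so 5,228 needed; 5,229 in favor. Satisfied.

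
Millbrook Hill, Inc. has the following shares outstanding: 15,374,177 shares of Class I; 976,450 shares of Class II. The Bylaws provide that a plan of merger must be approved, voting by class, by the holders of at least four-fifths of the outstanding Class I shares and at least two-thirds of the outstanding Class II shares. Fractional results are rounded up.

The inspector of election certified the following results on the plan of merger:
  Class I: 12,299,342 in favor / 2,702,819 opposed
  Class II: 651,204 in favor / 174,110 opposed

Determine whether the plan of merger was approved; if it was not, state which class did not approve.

Class I: 4/5 of 15374177 = 12299341.60, rounded up to 12299342; 12,299,342 required, 12,299,342 in favor — approved.
Class II: 2/3 of 976450 = 650966.67, rounded up to 650967; 650,967 required, 651,204 in favor — approved.

Approved — every class gave the required vote.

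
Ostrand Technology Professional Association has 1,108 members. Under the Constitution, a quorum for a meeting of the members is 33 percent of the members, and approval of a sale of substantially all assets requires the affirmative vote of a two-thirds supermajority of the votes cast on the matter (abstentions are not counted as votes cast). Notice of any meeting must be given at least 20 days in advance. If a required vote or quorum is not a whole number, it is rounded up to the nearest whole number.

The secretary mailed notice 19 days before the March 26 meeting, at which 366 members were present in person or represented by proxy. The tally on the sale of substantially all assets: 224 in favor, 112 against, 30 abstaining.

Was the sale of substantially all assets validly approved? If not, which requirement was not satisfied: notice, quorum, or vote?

Notice: 19 days given; 20 required. Not satisfied.
Quorum: 33% of 1,108 = 365.64, rounded up to 366; 366 present. Satisfied.
Vote: requires two-thirds of the votes cast (366 − 30 abstaining = 336); 2/3 of 336 = 224, so 224 needed; 224 in favor. Satisfied.

Invalid — notice requirement not satisfied.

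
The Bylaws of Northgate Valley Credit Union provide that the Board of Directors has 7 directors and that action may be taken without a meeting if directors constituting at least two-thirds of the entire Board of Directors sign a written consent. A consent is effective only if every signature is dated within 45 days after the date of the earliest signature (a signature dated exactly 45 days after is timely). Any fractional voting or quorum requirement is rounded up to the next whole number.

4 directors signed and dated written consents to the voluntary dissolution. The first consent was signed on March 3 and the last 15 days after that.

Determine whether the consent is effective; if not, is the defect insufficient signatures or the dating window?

Not effective — insufficient signatures.

Signatures required: at least two-thirds of 7 — 2/3 of 7 = 4.67, rounded up to 5, so 5 needed; 4 signed. Insufficient.
Dating window: the latest signature is 15 days after the earliest; the limit is 45 days. Within the window.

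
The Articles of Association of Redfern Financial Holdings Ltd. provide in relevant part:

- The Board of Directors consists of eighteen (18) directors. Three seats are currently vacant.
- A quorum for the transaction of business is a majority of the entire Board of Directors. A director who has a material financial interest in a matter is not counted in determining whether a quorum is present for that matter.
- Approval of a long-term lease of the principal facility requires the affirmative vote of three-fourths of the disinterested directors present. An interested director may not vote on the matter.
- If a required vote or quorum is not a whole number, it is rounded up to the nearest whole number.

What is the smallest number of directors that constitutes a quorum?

A majority of 18 is 10.

10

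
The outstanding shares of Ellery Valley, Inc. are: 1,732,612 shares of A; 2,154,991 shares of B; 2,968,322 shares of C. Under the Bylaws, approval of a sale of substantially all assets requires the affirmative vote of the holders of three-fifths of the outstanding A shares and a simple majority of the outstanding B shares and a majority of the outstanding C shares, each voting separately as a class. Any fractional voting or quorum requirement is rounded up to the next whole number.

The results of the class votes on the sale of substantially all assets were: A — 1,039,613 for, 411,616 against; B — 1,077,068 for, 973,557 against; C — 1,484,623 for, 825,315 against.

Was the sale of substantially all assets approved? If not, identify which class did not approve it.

Not approved — the B shares did not give the required vote.

A: 3/5 of 1732612 = 1039567.20, rounded up to 1039568; 1,039,568 required, 1,039,613 in favor — approved.
B: a majority of 2154991 is 1077496; 1,077,496 required, 1,077,068 in favor — not approved.
C: a majority of 2968322 is 1484162; 1,484,162 required, 1,484,623 in favor — approved.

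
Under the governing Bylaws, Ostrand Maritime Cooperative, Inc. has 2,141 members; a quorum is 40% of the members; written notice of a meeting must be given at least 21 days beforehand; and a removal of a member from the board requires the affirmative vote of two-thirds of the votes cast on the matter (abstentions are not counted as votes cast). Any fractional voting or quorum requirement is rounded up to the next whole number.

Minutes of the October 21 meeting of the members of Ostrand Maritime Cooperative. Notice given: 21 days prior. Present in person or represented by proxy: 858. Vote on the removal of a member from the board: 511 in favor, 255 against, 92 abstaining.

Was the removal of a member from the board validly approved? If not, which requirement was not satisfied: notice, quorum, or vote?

Valid — all requirements satisfied.

Notice: 21 days given; 21 required. Satisfied.
Quorum: 40% of 2,141 = 856.40, rounded up to 857; 858 present. Satisfied.
Vote: requires two-thirds of the votes cast (858 − 92 abstaining = 766); 2/3 of 766 = 510.67, rounded up to 511, so 511 needed; 511 in favor. Satisfied.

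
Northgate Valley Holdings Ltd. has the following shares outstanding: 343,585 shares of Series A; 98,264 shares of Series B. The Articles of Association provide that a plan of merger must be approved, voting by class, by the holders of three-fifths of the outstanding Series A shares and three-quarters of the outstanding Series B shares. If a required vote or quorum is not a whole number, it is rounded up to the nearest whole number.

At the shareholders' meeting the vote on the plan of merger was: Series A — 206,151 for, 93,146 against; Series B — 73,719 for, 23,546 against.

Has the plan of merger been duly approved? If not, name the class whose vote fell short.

Series A: 3/5 of 343585 = 206151; 206,151 required, 206,151 in favor — approved.
Series B: 3/4 of 98264 = 73698; 73,698 required, 73,719 in favor — approved.

Approved — every class gave the required vote.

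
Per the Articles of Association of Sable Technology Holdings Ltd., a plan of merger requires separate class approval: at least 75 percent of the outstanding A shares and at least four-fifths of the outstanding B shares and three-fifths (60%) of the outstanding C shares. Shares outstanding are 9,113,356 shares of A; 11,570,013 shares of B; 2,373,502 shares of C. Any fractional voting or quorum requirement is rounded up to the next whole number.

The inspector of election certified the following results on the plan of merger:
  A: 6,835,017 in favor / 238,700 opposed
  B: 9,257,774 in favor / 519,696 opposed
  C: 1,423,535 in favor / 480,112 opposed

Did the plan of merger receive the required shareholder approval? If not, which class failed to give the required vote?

A: 3/4 of 9113356 = 6835017; 6,835,017 required, 6,835,017 in favor — approved.
B: 4/5 of 11570013 = 9256010.40, rounded up to 9256011; 9,256,011 required, 9,257,774 in favor — approved.
C: 3/5 of 2373502 = 1424101.20, rounded up to 1424102; 1,424,102 required, 1,423,535 in favor — not approved.

Not approved — the C shares did not give the required vote.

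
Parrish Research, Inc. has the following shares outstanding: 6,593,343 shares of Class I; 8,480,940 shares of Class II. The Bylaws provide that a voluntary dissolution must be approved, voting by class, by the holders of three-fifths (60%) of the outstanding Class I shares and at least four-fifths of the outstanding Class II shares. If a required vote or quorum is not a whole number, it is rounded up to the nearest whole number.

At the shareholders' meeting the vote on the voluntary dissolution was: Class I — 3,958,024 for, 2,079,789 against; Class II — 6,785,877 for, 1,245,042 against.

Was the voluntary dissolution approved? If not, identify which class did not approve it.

Class I: 3/5 of 6593343 = 3956005.80, rounded up to 3956006; 3,956,006 required, 3,958,024 in favor — approved.
Class II: 4/5 of 8480940 = 6784752; 6,784,752 required, 6,785,877 in favor — approved.

Approved — every class gave the required vote.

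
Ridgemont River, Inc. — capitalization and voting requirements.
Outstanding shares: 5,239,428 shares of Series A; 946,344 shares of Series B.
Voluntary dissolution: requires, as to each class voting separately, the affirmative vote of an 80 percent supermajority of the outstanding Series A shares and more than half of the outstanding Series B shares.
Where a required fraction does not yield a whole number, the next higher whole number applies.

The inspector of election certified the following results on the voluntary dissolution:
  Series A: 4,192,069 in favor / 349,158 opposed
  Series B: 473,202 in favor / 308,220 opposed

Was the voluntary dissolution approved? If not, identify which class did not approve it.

Series A: 4/5 of 5239428 = 4191542.40, rounded up to 4191543; 4,191,543 required, 4,192,069 in favor — approved.
Series B: a majority of 946344 is 473173; 473,173 required, 473,202 in favor — approved.

Approved — every class gave the required vote.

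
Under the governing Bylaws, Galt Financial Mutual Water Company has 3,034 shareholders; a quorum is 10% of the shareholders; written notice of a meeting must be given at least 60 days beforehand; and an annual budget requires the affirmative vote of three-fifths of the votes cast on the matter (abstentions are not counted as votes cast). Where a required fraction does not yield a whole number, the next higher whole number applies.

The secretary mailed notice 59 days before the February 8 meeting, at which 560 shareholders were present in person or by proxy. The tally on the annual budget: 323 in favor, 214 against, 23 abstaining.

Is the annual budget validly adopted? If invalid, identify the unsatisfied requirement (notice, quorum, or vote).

Invalid — notice requirement not satisfied.

Notice: 59 days given; 60 required. Not satisfied.
Quorum: 10% of 3,034 = 303.40, rounded up to 304; 560 present. Satisfied.
Vote: requires three-fifths of the votes cast (560 − 23 abstaining = 537); 3/5 of 537 = 322.20, rounded up to 323, so 323 needed; 323 in favor. Satisfied.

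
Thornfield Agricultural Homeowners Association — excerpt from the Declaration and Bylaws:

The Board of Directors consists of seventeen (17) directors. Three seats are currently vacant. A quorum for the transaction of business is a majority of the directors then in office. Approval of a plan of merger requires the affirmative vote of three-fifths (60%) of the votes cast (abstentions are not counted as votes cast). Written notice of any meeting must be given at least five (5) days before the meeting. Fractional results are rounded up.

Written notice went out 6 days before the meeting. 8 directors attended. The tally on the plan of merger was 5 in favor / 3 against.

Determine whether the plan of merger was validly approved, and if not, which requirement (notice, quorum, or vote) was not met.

Notice: 6 days given; 5 required (6 ≥ 5). Satisfied.
Quorum: 8 present; quorum is 8. Satisfied.
Vote: the plan of merger requires three-fifths of the votes cast (8). 3/5 of 8 = 4.80, rounded up to 5, so 5 affirmative votes are needed; 5 voted in favor. Satisfied.

Valid — all requirements satisfied.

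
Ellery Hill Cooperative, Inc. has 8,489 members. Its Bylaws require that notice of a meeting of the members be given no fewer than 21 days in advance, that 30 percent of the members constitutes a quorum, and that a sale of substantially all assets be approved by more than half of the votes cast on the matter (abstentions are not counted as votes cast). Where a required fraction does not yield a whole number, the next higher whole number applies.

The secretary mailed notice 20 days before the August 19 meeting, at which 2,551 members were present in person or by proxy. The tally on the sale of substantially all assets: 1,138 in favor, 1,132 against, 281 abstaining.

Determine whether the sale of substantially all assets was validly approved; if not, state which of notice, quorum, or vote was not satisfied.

Invalid — notice requirement not satisfied.

Notice: 20 days given; 21 required. Not satisfied.
Quorum: 30% of 8,489 = 2,546.70, rounded up to 2,547; 2,551 present. Satisfied.
Vote: requires a majority of the votes cast (2,551 − 281 abstaining = 2,270); a majority of 2270 is 1136, so 1,136 needed; 1,138 in favor. Satisfied.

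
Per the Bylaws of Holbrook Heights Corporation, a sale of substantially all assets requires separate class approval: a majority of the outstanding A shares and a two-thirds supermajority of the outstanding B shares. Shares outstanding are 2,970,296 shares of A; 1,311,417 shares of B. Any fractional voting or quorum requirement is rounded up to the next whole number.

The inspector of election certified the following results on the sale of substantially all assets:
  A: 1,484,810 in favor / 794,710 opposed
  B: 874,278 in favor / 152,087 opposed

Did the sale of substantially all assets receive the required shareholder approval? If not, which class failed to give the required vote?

Not approved — the A shares did not give the required vote.

A: a majority of 2970296 is 1485149; 1,485,149 required, 1,484,810 in favor — not approved.
B: 2/3 of 1311417 = 874278; 874,278 required, 874,278 in favor — approved.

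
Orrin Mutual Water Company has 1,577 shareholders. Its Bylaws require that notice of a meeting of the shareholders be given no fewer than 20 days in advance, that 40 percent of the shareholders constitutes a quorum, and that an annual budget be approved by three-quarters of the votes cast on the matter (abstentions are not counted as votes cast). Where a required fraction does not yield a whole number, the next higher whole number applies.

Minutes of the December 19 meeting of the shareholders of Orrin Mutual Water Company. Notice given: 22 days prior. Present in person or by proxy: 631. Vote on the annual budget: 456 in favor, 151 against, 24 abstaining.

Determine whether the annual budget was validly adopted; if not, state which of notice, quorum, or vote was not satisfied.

Valid — all requirements satisfied.

Notice: 22 days given; 20 required. Satisfied.
Quorum: 40% of 1,577 = 630.80, rounded up to 631; 631 present. Satisfied.
Vote: requires three-fourths of the votes cast (631 − 24 abstaining = 607); 3/4 of 607 = 455.25, rounded up to 456, so 456 needed; 456 in favor. Satisfied.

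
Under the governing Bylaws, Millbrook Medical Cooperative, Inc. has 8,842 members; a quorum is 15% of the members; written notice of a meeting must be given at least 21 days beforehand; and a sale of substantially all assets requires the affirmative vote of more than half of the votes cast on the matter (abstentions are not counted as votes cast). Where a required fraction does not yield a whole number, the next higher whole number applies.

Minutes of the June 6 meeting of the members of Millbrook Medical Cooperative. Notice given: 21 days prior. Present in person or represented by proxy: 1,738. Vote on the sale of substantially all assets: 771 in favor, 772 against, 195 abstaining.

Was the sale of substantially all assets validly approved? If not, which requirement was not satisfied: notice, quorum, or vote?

Invalid — vote requirement not satisfied.

Notice: 21 days given; 21 required. Satisfied.
Quorum: 15% of 8,842 = 1,326.30, rounded up to 1,327; 1,738 present. Satisfied.
Vote: requires a majority of the votes cast (1,738 − 195 abstaining = 1,543); a majority of 1543 is 772, so 772 needed; 771 in favor. Not satisfied.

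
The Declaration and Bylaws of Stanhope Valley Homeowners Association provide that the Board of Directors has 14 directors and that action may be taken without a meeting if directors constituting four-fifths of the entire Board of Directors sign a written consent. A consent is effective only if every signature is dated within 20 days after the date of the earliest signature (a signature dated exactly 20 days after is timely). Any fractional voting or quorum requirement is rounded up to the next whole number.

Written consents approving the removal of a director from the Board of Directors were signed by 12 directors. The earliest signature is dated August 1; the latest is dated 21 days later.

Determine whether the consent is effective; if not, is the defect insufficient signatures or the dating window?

Not effective — dating-window requirement not satisfied.

Signatures required: four-fifths of 14 — 4/5 of 14 = 11.20, rounded up to 12, so 12 needed; 12 signed. Sufficient.
Dating window: the latest signature is 21 days after the earliest; the limit is 20 days. Outside the window.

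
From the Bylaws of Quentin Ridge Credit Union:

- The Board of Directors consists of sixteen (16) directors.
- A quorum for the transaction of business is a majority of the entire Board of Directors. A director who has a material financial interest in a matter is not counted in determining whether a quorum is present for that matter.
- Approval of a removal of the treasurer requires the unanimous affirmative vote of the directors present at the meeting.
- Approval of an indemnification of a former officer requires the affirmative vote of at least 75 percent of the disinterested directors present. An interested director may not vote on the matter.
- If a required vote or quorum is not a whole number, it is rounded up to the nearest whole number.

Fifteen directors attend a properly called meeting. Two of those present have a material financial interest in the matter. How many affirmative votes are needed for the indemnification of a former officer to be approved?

10

The indemnification of a former officer requires three-fourths of the disinterested directors present (15 − 2 = 13).
3/4 of 13 = 9.75, rounded up to 10.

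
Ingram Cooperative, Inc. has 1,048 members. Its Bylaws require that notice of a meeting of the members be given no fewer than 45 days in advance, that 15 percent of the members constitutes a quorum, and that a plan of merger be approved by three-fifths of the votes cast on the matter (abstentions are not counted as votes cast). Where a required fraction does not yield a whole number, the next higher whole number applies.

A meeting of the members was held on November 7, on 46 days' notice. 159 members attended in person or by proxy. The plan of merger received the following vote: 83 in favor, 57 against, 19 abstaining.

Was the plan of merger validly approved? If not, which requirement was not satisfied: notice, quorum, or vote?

Invalid — vote requirement not satisfied.

Notice: 46 days given; 45 required. Satisfied.
Quorum: 15% of 1,048 = 157.20, rounded up to 158; 159 present. Satisfied.
Vote: requires three-fifths of the votes cast (159 − 19 abstaining = 140); 3/5 of 140 = 84, so 84 needed; 83 in favor. Not satisfied.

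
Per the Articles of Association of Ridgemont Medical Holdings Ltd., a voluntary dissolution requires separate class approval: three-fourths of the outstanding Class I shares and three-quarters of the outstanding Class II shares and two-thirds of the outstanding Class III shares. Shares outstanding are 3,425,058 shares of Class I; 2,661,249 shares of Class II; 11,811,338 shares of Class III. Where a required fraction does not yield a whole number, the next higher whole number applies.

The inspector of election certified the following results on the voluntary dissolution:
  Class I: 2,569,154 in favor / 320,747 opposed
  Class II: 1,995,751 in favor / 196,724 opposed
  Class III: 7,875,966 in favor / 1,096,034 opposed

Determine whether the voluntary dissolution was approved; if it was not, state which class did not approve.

Not approved — the Class II shares did not give the required vote.

Class I: 3/4 of 3425058 = 2568793.50, rounded up to 2568794; 2,568,794 required, 2,569,154 in favor — approved.
Class II: 3/4 of 2661249 = 1995936.75, rounded up to 1995937; 1,995,937 required, 1,995,751 in favor — not approved.
Class III: 2/3 of 11811338 = 7874225.33, rounded up to 7874226; 7,874,226 required, 7,875,966 in favor — approved.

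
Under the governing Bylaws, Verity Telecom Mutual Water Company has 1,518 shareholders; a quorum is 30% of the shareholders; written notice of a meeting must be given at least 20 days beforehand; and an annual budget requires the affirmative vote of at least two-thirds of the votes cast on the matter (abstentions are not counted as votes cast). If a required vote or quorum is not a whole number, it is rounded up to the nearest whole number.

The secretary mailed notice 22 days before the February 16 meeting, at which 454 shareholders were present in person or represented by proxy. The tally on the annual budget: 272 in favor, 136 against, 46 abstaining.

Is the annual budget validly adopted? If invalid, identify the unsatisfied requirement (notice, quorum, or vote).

Invalid — quorum requirement not satisfied.

Notice: 22 days given; 20 required. Satisfied.
Quorum: 30% of 1,518 = 455.40, rounded up to 456; 454 present. Not satisfied.
Vote: requires two-thirds of the votes cast (454 − 46 abstaining = 408); 2/3 of 408 = 272, so 272 needed; 272 in favor. Satisfied.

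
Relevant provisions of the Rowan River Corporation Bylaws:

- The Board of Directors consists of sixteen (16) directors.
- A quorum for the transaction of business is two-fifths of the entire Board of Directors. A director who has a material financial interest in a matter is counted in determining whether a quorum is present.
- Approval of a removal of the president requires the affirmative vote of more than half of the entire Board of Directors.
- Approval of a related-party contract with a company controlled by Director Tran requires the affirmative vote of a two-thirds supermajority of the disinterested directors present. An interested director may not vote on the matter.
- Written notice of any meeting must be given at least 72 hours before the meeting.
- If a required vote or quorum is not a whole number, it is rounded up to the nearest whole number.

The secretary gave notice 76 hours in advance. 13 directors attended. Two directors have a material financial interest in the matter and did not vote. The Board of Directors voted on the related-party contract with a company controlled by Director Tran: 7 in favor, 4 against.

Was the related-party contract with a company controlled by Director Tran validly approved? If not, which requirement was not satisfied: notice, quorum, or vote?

Invalid — vote requirement not satisfied.

Notice: 76 hours given; 72 required (76 ≥ 72). Satisfied.
Quorum: 13 present (interested directors count toward quorum); quorum is 7. Satisfied.
Vote: the related-party contract with a company controlled by Director Tran requires two-thirds of the disinterested directors present (13 − 2 = 11). 2/3 of 11 = 7.33, rounded up to 8, so 8 affirmative votes are needed; 7 voted in favor. Not satisfied.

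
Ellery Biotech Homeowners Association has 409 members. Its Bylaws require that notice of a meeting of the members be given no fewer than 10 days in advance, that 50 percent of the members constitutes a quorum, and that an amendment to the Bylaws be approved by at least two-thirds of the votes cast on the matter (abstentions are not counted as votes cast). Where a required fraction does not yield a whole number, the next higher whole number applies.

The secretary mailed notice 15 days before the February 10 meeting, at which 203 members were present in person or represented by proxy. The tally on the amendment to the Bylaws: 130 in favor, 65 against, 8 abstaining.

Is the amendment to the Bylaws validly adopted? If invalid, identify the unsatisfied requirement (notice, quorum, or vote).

Notice: 15 days given; 10 required. Satisfied.
Quorum: 50% of 409 = 204.50, rounded up to 205; 203 present. Not satisfied.
Vote: requires two-thirds of the votes cast (203 − 8 abstaining = 195); 2/3 of 195 = 130, so 130 needed; 130 in favor. Satisfied.

Invalid — quorum requirement not satisfied.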